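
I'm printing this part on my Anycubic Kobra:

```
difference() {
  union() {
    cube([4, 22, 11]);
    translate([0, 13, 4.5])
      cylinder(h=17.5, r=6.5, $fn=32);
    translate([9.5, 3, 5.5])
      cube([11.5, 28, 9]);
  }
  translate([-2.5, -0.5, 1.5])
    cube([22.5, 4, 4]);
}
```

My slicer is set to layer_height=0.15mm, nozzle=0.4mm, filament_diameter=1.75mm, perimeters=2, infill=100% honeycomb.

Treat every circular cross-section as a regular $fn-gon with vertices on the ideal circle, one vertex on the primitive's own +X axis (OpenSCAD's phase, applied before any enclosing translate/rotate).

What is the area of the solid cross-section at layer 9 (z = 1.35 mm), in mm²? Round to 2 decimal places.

88.00 mm²

At z = 1.35 mm: the 4×22 cube contributes its full rectangle (area 88.00 mm²); the cylinder at (0, 13) is absent (z outside [4.5, 22]); the cube at (9.5, 3) is not intersected at this z (z outside [5.5, 14.5]); Merging all regions: only the 4×22 cube is present, so the union is just that shape — area = 88.00 mm²; the cube at (-2.5, -0.5) is absent (z outside [1.5, 5.5]); Subtracting the remaining from the first: none of the subtracted shapes is present at this height, so the result so far is unchanged — area = 88.00 mm². Overall, the cross-section is a single solid region. Net area = 88.00 mm².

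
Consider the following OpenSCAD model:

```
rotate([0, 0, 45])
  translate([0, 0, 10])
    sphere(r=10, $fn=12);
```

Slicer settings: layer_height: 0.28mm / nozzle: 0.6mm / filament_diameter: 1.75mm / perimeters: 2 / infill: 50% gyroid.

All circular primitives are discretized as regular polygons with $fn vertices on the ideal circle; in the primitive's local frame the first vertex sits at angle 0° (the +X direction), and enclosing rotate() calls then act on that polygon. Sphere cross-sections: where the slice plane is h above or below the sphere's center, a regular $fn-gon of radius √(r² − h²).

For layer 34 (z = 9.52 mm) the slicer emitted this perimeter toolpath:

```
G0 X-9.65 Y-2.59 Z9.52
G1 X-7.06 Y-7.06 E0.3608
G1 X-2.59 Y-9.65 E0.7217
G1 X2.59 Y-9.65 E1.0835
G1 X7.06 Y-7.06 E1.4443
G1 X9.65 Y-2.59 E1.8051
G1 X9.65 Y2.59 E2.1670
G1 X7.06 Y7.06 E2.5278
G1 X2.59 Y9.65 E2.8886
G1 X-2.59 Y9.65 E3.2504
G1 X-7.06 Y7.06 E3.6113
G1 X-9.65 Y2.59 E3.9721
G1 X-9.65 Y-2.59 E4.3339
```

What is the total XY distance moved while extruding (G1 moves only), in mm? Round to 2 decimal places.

Sum the Euclidean lengths of each G1 segment: total = 62.05 mm.

62.05 mm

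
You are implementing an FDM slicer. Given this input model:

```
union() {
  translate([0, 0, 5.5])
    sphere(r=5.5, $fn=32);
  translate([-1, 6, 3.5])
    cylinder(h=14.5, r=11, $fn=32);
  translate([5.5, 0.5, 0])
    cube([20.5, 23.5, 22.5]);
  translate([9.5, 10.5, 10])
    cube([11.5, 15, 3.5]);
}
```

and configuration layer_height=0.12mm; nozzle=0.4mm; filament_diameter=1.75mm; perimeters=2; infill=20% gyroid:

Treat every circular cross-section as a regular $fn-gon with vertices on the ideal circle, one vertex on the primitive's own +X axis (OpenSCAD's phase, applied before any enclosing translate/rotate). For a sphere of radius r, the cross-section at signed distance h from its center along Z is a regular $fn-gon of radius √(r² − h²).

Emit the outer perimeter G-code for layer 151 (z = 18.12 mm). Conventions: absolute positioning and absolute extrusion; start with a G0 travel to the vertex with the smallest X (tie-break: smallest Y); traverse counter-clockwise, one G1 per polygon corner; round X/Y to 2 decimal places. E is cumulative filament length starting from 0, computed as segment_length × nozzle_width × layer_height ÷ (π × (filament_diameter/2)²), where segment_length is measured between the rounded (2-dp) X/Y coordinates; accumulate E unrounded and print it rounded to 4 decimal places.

G0 X5.50 Y0.50 Z18.12
G1 X26.00 Y0.50 E0.4091
G1 X26.00 Y24.00 E0.8781
G1 X5.50 Y24.00 E1.2872
G1 X5.50 Y0.50 E1.7561

At z = 18.12 mm: the sphere does not reach this height (|z−center|=12.620 > r=5.5); the cylinder at (-1, 6) does not reach this height (z outside [3.5, 18]); the cube at (5.5, 0.5) (footprint 20.5×23.5) is included at this height; the cube at (9.5, 10.5) does not reach this height (z outside [10, 13.5]); Merging all regions: only the 20.5×23.5 cube at (5.5, 0.5) is present, so the union is just that shape — 1 connected region. The outline is a single polygon with 4 vertices. Extrusion per mm of travel: 0.4 × 0.12 / (π × 0.875²) = 0.019956. Accumulating E over each segment gives final E = 1.7561.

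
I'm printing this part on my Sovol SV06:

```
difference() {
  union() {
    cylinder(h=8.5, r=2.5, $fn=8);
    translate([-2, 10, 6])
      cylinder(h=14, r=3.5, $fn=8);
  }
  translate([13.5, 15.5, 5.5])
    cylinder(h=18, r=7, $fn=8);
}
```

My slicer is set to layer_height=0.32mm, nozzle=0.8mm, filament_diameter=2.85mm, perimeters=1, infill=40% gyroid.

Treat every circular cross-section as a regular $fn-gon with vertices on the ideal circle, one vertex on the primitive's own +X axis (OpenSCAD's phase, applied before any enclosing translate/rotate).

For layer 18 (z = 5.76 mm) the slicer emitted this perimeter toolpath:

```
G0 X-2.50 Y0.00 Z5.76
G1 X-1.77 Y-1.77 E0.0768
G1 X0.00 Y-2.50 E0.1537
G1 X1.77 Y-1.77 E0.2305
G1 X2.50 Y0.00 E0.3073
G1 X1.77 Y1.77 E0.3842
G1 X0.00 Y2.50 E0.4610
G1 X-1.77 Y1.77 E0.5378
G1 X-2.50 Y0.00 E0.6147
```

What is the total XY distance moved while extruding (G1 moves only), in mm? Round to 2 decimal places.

15.32 mm

Sum the Euclidean lengths of each G1 segment: total = 15.32 mm.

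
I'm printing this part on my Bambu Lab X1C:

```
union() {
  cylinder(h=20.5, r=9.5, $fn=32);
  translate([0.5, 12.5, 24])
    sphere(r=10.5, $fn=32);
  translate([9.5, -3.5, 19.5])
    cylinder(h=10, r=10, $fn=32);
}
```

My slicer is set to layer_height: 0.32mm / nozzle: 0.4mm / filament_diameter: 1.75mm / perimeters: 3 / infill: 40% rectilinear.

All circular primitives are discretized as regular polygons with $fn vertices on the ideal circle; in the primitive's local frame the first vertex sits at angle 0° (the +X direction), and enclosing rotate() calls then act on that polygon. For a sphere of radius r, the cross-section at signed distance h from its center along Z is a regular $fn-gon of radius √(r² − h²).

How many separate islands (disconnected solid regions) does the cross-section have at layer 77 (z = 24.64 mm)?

At z = 24.64 mm: the cylinder is absent (z outside [0, 20.5]); the r=10.5 sphere at (0.5, 12.5) contributes a regular 32-gon of circumradius √(10.5²−0.64²) = 10.480; the r=10 cylinder at (9.5, -3.5) gives a regular 32-gon of circumradius 10 (constant along its height); Merging all regions: the regions partially overlap (shared area 12.36 mm²), so overlapping operands fuse into one piece — 1 connected region. Overall, the cross-section is a single solid region. Island count = 1.

1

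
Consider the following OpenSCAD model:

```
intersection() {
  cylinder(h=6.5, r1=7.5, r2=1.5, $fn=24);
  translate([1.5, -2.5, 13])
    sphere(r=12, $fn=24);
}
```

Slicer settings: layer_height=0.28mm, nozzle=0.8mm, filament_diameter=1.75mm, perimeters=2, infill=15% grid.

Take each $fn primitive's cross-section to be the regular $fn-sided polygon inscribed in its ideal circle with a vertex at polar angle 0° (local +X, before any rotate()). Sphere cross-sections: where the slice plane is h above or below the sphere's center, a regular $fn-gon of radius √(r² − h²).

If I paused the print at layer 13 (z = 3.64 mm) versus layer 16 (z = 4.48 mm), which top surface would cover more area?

Layer 13 (z = 3.64): the cone: at t=0.560 of its height the radius interpolates to r₁+(r₂−r₁)t = 4.140, giving a regular 24-gon of that circumradius (area = (24/2)·4.140²·sin(360°/24) = 53.23 mm²); the r=12 sphere at (1.5, -2.5) contributes a regular 24-gon of circumradius √(12²−9.36²) = 7.509 (area = (24/2)·7.509²·sin(360°/24) = 175.14 mm²); After intersecting: the cone lies inside the r=12 sphere at (1.5, -2.5), so it is kept whole — area = 53.23 mm². So its area = 53.23 mm². Layer 16 (z = 4.48): the cone contributes a regular 24-gon of circumradius 3.365 (interpolated between r1=7.5 and r2=1.5 at t=0.689) (area = (24/2)·3.365²·sin(360°/24) = 35.16 mm²); the r=12 sphere at (1.5, -2.5) contributes a regular 24-gon of circumradius √(12²−8.52²) = 8.450 (area = (24/2)·8.450²·sin(360°/24) = 221.79 mm²); Keeping only the common overlap: the cone lies inside the r=12 sphere at (1.5, -2.5), so it is kept whole — area = 35.16 mm². So its area = 35.16 mm². Layer 13 is larger (53.23 vs 35.16 mm²).

layer 13 (z = 3.64 mm)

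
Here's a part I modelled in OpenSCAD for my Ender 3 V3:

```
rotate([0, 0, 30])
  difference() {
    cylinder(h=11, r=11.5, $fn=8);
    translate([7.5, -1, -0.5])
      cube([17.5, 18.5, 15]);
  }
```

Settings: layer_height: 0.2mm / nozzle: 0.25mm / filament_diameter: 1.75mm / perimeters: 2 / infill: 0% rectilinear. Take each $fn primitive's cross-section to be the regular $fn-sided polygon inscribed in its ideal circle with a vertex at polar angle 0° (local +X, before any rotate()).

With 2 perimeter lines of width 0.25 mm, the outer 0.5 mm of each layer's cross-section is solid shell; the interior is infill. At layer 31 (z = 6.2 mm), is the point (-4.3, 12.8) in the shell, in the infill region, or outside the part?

outside

At z = 6.2 mm: the r=11.5 cylinder gives a regular 8-gon of circumradius 11.5 (constant along its height); the cube at (7.5, -1) (footprint 17.5×18.5) is included at this height; Subtracting the remaining from the first: starting from the r=11.5 cylinder, the 17.5×18.5 cube at (7.5, -1) partially overlaps it — only the 22.71 mm² overlap (of its 323.75 mm²) is removed, clipping the outline — 1 connected region; (rotated 30° about Z; rotation is an isometry so areas/perimeters/island counts are preserved). Overall, the cross-section is a single solid region. Undo the 30° rotation: the query point maps to (2.676, 13.235) in the un-rotated model frame. The nearest boundary edge runs (0.00, 11.50)→(7.50, 8.39); distance from the point to it = 2.63 mm. The point is not inside any of the regions above, so it lies outside the cross-section (2.63 mm from the nearest boundary).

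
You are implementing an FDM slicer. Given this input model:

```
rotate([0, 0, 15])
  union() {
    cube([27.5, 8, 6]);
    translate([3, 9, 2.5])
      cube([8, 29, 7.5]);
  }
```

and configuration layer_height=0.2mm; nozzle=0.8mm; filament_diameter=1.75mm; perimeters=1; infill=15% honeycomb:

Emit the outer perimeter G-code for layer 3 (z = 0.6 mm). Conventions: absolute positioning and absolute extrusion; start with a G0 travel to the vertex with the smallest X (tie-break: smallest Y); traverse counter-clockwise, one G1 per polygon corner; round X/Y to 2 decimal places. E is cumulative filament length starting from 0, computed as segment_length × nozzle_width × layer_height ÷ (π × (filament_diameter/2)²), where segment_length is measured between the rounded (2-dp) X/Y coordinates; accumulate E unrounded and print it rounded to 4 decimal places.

G0 X-2.07 Y7.73 Z0.60
G1 X0.00 Y0.00 E0.5323
G1 X26.56 Y7.12 E2.3615
G1 X24.49 Y14.84 E2.8932
G1 X-2.07 Y7.73 E4.7221

At z = 0.6 mm: the 27.5×8 cube contributes its full rectangle; the cube at (3, 9) is absent (z outside [2.5, 10]); Combining (union): only the 27.5×8 cube is present, so the union is just that shape — 1 connected region; (whole slice rotated 15° about Z — lengths, areas and connectivity unchanged). The outline is a single polygon with 4 vertices. Extrusion per mm of travel: 0.8 × 0.2 / (π × 0.875²) = 0.066520. Accumulating E over each segment gives final E = 4.7221.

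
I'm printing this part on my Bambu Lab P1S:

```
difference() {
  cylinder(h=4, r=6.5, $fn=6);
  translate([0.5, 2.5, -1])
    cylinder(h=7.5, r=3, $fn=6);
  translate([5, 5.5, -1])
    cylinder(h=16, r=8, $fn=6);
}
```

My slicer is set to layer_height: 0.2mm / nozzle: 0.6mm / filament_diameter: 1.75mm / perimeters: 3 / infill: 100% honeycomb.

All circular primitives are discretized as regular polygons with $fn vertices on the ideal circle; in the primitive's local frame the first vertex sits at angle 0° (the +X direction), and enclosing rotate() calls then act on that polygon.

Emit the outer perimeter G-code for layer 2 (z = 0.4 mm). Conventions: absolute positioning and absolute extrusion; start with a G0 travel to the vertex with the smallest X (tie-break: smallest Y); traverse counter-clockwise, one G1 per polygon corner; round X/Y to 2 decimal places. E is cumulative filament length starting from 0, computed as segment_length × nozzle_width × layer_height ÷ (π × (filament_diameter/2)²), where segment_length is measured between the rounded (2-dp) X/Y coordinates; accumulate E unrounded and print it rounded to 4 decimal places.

G0 X-6.50 Y0.00 Z0.40
G1 X-3.25 Y-5.63 E0.3243
G1 X3.25 Y-5.63 E0.6486
G1 X5.68 Y-1.43 E0.8907
G1 X1.00 Y-1.43 E1.1242
G1 X0.23 Y-0.10 E1.2008
G1 X-1.00 Y-0.10 E1.2622
G1 X-2.50 Y2.50 E1.4120
G1 X-1.88 Y3.57 E1.4737
G1 X-3.00 Y5.50 E1.5850
G1 X-2.93 Y5.63 E1.5924
G1 X-3.25 Y5.63 E1.6083
G1 X-6.50 Y0.00 E1.9326

At z = 0.4 mm: the cylinder: section is a regular 6-gon, circumradius r=6.5; the r=3 cylinder at (0.5, 2.5) contributes a regular 6-gon of circumradius 3; the r=8 cylinder at (5, 5.5) contributes a regular 6-gon of circumradius 8; Subtracting the remaining from the first: starting from the r=6.5 cylinder, the r=3 cylinder at (0.5, 2.5) lies wholly inside it (removes its full 23.38 mm² and its 18.00 mm outline becomes a hole wall); the r=8 cylinder at (5, 5.5) partially overlaps it — only the 23.92 mm² overlap (of its 166.28 mm²) is removed, clipping the outline — 1 connected region. The outline is a single polygon with 12 vertices. Extrusion per mm of travel: 0.6 × 0.2 / (π × 0.875²) = 0.049890. Accumulating E over each segment gives final E = 1.9326.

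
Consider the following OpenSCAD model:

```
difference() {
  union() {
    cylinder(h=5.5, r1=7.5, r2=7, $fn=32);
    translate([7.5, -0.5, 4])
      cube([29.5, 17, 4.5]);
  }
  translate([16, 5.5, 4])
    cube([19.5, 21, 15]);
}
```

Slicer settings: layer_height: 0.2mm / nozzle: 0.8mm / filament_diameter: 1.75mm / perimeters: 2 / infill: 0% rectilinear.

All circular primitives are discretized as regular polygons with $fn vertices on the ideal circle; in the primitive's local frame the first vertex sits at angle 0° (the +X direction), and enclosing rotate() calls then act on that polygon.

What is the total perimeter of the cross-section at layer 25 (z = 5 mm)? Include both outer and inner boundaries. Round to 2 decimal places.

159.20 mm

At z = 5 mm: the cone: at t=0.909 of its height the radius interpolates to r₁+(r₂−r₁)t = 7.045, giving a regular 32-gon of that circumradius (perimeter = 2·32·7.045·sin(180°/32) = 44.20 mm); the 29.5×17 cube at (7.5, -0.5) contributes its full rectangle (perimeter 93.00 mm); Merging all regions: the 2 present regions are separate (no shared area or edge), so areas and boundary lengths simply add and each stays a separate island — boundary = 137.20 mm; the cube at (16, 5.5) is present — its section is the full 19.5×21 rectangle (perimeter 81.00 mm); After the difference (first − rest): starting from that combined region, the 19.5×21 cube at (16, 5.5) partially overlaps it — only the 214.50 mm² overlap (of its 409.50 mm²) is removed, clipping the outline — boundary = 159.20 mm. Overall, the cross-section has 2 separate islands. Total boundary length (outer) = 159.20 mm.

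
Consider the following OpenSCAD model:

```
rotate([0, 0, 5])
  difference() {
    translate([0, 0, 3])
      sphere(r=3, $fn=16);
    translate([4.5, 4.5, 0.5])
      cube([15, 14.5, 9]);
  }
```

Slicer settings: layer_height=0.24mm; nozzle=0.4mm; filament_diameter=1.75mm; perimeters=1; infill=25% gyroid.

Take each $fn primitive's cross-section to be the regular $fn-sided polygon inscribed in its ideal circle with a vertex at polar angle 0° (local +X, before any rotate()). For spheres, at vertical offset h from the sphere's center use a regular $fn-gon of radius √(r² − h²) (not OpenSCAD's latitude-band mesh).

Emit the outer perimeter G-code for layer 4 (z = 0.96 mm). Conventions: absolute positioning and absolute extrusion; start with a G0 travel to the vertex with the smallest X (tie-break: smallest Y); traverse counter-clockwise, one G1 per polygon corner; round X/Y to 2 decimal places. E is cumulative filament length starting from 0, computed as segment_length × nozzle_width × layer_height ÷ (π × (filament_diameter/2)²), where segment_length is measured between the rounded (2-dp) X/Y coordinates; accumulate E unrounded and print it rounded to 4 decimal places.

At z = 0.96 mm: the sphere: section is a regular 16-gon, circumradius = √(r²−h²) = √(3²−2.04²) = 2.200; the cube at (4.5, 4.5) (footprint 15×14.5) is included at this height; Subtracting the remaining from the first: starting from the r=3 sphere, the 15×14.5 cube at (4.5, 4.5) misses the remaining region (no effect) — 1 connected region; (rotated 5° about Z; rotation is an isometry so areas/perimeters/island counts are preserved). The outline is a single polygon with 16 vertices. Extrusion per mm of travel: 0.4 × 0.24 / (π × 0.875²) = 0.039912. Accumulating E over each segment gives final E = 0.5482.

G0 X-2.19 Y-0.19 Z0.96
G1 X-1.95 Y-1.02 E0.0345
G1 X-1.41 Y-1.69 E0.0688
G1 X-0.66 Y-2.10 E0.1029
G1 X0.19 Y-2.19 E0.1371
G1 X1.02 Y-1.95 E0.1715
G1 X1.69 Y-1.41 E0.2059
G1 X2.10 Y-0.66 E0.2400
G1 X2.19 Y0.19 E0.2741
G1 X1.95 Y1.02 E0.3086
G1 X1.41 Y1.69 E0.3429
G1 X0.66 Y2.10 E0.3771
G1 X-0.19 Y2.19 E0.4112
G1 X-1.02 Y1.95 E0.4457
G1 X-1.69 Y1.41 E0.4800
G1 X-2.10 Y0.66 E0.5141
G1 X-2.19 Y-0.19 E0.5482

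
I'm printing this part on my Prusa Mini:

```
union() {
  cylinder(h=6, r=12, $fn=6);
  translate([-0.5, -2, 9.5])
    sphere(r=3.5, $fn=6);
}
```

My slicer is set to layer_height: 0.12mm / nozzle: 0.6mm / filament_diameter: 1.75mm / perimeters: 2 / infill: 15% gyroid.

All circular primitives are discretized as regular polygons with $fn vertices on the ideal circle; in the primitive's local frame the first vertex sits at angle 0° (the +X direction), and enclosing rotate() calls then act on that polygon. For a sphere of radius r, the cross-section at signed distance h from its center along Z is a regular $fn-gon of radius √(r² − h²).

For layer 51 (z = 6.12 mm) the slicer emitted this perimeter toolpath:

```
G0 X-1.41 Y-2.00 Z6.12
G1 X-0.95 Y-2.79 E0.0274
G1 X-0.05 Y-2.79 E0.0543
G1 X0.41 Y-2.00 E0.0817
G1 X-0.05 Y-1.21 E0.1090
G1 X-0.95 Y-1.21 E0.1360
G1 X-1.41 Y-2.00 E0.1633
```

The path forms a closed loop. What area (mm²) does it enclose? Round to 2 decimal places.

2.15 mm²

Apply the shoelace formula to the sequence of (X, Y) vertices; enclosed area = 2.15 mm².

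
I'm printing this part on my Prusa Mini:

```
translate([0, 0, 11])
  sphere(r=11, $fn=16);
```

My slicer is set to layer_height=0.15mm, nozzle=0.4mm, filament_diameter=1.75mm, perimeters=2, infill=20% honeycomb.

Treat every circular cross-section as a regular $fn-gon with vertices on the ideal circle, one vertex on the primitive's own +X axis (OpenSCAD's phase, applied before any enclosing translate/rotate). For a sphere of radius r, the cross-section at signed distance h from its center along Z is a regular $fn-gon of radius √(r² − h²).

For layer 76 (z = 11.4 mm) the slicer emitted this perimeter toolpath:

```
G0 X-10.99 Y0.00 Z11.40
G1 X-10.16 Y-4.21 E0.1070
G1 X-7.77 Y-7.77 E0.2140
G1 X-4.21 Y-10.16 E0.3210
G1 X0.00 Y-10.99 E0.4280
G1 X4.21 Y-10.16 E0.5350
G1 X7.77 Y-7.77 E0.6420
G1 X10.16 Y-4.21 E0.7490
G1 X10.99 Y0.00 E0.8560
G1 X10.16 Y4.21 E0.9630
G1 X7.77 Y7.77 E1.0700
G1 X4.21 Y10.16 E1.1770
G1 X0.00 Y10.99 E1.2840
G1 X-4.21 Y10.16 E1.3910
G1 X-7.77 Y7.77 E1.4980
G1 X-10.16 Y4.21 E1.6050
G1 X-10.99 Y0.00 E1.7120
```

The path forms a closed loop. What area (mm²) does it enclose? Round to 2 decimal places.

Apply the shoelace formula to the sequence of (X, Y) vertices; enclosed area = 370.00 mm².

370.00 mm²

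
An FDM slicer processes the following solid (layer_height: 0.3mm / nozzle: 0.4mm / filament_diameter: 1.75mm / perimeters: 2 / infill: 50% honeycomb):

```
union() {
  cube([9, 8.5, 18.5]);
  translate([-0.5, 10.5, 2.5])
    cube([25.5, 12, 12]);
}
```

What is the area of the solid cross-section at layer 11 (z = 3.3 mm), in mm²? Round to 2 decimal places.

At z = 3.3 mm: the 9×8.5 cube contributes its full rectangle (area 76.50 mm²); the cube at (-0.5, 10.5) is present — its section is the full 25.5×12 rectangle (area 306.00 mm²); Merging all regions: the 2 present regions are separate (no shared area or edge), so areas and boundary lengths simply add and each stays a separate island — area = 382.50 mm². Overall, the cross-section has 2 separate islands. Net area = 382.50 mm².

382.50 mm²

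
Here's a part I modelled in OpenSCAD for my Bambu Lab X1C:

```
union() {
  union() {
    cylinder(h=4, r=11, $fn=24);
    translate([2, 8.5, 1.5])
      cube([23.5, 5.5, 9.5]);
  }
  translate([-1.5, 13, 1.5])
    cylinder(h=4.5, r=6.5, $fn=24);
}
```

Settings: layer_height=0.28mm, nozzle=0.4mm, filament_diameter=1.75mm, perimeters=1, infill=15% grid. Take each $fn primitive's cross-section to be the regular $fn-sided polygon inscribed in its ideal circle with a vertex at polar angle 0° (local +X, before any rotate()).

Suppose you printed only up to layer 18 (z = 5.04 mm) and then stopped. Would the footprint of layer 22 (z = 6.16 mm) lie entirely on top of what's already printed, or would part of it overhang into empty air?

Compare the two slices. At z = 5.04: the cylinder is not intersected at this z (z outside [0, 4]); the cube at (2, 8.5) (footprint 23.5×5.5) is included at this height (area 129.25 mm²); Taking the union: only the 23.5×5.5 cube at (2, 8.5) is present, so the union is just that shape — area = 129.25 mm²; the r=6.5 cylinder at (-1.5, 13) contributes a regular 24-gon of circumradius 6.5 (area = (24/2)·6.500²·sin(360°/24) = 131.22 mm²); Taking the union: the regions partially overlap — summed areas 260.47 mm² minus the doubly-counted overlap 13.70 mm² gives 246.77 mm² — area = 246.77 mm². At z = 6.16: the cylinder does not reach this height (z outside [0, 4]); the 23.5×5.5 cube at (2, 8.5) contributes its full rectangle (area 129.25 mm²); Taking the union: only the 23.5×5.5 cube at (2, 8.5) is present, so the union is just that shape — area = 129.25 mm²; the cylinder at (-1.5, 13) is not intersected at this z (z outside [1.5, 6]); Merging all regions: only that combined region is present, so the union is just that shape — area = 129.25 mm². Checking containment: the cross-section at z = 6.16 is a subset of the cross-section at z = 5.04.

entirely on top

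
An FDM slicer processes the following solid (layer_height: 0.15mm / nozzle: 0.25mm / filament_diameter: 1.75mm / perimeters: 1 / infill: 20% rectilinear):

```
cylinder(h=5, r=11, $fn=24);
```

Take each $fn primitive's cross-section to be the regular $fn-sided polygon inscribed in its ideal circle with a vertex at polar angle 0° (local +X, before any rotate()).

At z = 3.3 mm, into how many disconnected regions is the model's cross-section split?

1

At z = 3.3 mm: the r=11 cylinder gives a regular 24-gon of circumradius 11 (constant along its height). The result has 1 disconnected region.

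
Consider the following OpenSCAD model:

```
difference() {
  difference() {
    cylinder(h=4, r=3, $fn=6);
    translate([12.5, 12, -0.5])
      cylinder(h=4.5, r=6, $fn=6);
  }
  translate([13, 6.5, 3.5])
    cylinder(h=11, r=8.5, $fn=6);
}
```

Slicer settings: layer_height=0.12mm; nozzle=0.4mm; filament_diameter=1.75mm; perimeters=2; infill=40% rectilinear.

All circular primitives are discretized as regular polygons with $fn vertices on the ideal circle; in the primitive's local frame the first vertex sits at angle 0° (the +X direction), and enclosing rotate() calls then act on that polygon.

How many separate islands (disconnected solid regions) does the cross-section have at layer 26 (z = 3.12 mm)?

At z = 3.12 mm: the r=3 cylinder contributes a regular 6-gon of circumradius 3; the cylinder at (12.5, 12): section is a regular 6-gon, circumradius r=6; After the difference (first − rest): starting from the r=3 cylinder, the r=6 cylinder at (12.5, 12) misses the remaining region (no effect) — 1 connected region; the cylinder at (13, 6.5) is absent (z outside [3.5, 14.5]); Taking the first minus the rest: none of the subtracted shapes is present at this height, so that combined region is unchanged — 1 connected region. Overall, the cross-section is a single solid region. Island count = 1.

1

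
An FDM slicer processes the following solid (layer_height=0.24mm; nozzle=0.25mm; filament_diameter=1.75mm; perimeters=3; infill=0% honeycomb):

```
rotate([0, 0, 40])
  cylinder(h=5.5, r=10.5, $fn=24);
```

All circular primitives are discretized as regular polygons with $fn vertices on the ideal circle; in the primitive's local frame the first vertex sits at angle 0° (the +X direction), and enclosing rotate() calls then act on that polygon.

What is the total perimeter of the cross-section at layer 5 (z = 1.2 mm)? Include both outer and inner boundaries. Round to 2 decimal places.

At z = 1.2 mm: the r=10.5 cylinder contributes a regular 24-gon of circumradius 10.5 (perimeter = 2·24·10.500·sin(180°/24) = 65.79 mm); (rotated 40° about Z; rotation is an isometry so areas/perimeters/island counts are preserved). Overall, the cross-section is a single solid region. Total boundary length (outer) = 65.79 mm.

65.79 mm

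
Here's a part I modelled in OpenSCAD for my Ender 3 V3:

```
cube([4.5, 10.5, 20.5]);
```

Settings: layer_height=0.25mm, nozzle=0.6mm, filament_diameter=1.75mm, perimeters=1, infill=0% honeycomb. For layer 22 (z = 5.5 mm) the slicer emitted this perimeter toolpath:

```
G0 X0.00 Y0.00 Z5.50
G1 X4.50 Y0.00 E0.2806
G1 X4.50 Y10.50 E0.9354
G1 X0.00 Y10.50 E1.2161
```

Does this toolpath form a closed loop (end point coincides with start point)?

Start point (G0): (0.00, 0.00). End point (last G1): the path does not return to the start — open.

no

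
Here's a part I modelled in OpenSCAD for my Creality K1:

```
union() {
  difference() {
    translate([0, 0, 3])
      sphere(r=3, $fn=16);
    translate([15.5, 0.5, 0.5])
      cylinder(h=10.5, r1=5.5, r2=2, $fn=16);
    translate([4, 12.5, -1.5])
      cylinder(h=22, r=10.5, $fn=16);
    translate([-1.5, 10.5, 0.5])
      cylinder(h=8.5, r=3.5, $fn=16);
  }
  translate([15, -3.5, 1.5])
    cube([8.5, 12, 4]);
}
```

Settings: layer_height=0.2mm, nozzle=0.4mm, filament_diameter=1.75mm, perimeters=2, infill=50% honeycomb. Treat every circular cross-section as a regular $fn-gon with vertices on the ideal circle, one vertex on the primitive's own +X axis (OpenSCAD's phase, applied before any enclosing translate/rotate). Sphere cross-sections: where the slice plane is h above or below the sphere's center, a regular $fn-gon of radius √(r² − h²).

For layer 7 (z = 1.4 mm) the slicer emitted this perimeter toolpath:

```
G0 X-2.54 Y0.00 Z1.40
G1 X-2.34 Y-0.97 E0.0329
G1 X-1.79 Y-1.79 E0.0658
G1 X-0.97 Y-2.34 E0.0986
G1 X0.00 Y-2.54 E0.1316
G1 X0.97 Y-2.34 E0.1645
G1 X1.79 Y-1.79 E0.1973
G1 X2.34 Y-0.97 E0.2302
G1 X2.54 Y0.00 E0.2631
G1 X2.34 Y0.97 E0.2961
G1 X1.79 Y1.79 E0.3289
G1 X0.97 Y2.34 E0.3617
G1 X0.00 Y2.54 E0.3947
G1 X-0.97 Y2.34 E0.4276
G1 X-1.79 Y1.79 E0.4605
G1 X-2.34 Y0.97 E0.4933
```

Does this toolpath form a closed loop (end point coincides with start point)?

Start point (G0): (-2.54, 0.00). End point (last G1): the path does not return to the start — open.

no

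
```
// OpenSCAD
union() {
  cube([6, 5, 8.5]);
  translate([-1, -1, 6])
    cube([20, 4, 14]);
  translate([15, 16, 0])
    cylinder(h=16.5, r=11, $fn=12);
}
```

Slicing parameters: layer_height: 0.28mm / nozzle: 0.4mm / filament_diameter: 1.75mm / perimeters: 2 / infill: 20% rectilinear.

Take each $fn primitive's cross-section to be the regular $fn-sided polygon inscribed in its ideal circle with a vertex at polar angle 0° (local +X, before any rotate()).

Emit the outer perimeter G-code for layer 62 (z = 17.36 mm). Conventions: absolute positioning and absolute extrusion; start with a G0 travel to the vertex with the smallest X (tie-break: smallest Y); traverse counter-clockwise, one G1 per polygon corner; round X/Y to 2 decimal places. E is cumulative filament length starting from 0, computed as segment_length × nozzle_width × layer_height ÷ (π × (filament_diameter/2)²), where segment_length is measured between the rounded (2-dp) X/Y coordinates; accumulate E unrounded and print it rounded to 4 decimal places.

At z = 17.36 mm: the cube does not reach this height (z outside [0, 8.5]); the cube at (-1, -1) is present — its section is the full 20×4 rectangle; the cylinder at (15, 16) does not reach this height (z outside [0, 16.5]); Taking the union: only the 20×4 cube at (-1, -1) is present, so the union is just that shape — 1 connected region. The outline is a single polygon with 4 vertices. Extrusion per mm of travel: 0.4 × 0.28 / (π × 0.875²) = 0.046564. Accumulating E over each segment gives final E = 2.2351.

G0 X-1.00 Y-1.00 Z17.36
G1 X19.00 Y-1.00 E0.9313
G1 X19.00 Y3.00 E1.1175
G1 X-1.00 Y3.00 E2.0488
G1 X-1.00 Y-1.00 E2.2351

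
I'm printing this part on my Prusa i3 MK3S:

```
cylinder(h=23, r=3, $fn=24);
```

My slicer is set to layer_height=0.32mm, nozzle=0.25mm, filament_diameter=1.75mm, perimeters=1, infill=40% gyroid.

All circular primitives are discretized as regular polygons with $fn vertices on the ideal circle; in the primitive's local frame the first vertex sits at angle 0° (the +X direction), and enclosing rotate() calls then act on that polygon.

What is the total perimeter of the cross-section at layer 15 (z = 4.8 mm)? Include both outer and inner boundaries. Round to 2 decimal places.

At z = 4.8 mm: the r=3 cylinder gives a regular 24-gon of circumradius 3 (constant along its height) (perimeter = 2·24·3.000·sin(180°/24) = 18.80 mm). Overall, the cross-section is a single solid region. Total boundary length (outer) = 18.80 mm.

18.80 mm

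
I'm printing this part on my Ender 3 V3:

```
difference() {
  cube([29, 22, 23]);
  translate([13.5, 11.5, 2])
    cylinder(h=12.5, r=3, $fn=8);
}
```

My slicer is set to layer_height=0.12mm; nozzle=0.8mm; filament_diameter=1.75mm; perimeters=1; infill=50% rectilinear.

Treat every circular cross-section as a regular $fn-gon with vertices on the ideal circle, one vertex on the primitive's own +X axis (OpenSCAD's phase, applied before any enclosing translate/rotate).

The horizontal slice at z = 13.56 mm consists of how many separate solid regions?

At z = 13.56 mm: the cube (footprint 29×22) is included at this height; the r=3 cylinder at (13.5, 11.5) contributes a regular 8-gon of circumradius 3; Taking the first minus the rest: starting from the 29×22 cube, the r=3 cylinder at (13.5, 11.5) lies wholly inside it (removes its full 25.46 mm² and its 18.37 mm outline becomes a hole wall) — 1 connected region with 1 hole. The result has 1 disconnected region.

1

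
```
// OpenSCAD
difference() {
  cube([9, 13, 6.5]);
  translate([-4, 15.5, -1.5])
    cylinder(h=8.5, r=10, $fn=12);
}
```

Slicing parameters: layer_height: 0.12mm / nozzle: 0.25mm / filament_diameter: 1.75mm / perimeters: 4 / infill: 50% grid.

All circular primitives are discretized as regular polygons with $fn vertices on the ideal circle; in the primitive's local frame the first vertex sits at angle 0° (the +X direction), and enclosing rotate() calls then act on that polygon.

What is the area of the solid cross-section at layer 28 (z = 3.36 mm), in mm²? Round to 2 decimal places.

At z = 3.36 mm: the cube (footprint 9×13) is included at this height (area 117.00 mm²); the r=10 cylinder at (-4, 15.5) gives a regular 12-gon of circumradius 10 (constant along its height) (area = (12/2)·10.000²·sin(360°/12) = 300.00 mm²); Subtracting the remaining from the first: starting from the 9×13 cube (117.00 mm²), the r=10 cylinder at (-4, 15.5) partially overlaps it — only the 22.98 mm² overlap (of its 300.00 mm²) is removed, clipping the outline — area = 94.02 mm². Overall, the cross-section is a single solid region. Net area = 94.02 mm².

94.02 mm²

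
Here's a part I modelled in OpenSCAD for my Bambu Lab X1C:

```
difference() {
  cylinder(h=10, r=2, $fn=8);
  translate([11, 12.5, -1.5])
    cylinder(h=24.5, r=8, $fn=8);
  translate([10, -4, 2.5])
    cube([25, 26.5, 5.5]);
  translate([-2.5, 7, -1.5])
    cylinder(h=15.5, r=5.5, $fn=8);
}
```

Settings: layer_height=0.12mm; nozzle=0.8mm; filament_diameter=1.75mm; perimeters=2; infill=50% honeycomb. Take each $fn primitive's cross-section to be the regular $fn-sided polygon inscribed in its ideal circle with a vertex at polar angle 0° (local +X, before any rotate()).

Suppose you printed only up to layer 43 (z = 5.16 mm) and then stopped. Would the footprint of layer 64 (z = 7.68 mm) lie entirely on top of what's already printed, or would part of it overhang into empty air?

Compare the two slices. At z = 5.16: the r=2 cylinder contributes a regular 8-gon of circumradius 2 (area = (8/2)·2.000²·sin(360°/8) = 11.31 mm²); the cylinder at (11, 12.5): section is a regular 8-gon, circumradius r=8 (area = (8/2)·8.000²·sin(360°/8) = 181.02 mm²); the cube at (10, -4) (footprint 25×26.5) is included at this height (area 662.50 mm²); the r=5.5 cylinder at (-2.5, 7) contributes a regular 8-gon of circumradius 5.5 (area = (8/2)·5.500²·sin(360°/8) = 85.56 mm²); Subtracting the remaining from the first: starting from the r=2 cylinder (11.31 mm²), the r=8 cylinder at (11, 12.5) misses the remaining region (no effect); the 25×26.5 cube at (10, -4) misses the remaining region (no effect); the r=5.5 cylinder at (-2.5, 7) misses the remaining region (no effect) — area = 11.31 mm². At z = 7.68: the r=2 cylinder contributes a regular 8-gon of circumradius 2 (area = (8/2)·2.000²·sin(360°/8) = 11.31 mm²); the cylinder at (11, 12.5): section is a regular 8-gon, circumradius r=8 (area = (8/2)·8.000²·sin(360°/8) = 181.02 mm²); the cube at (10, -4) (footprint 25×26.5) is included at this height (area 662.50 mm²); the r=5.5 cylinder at (-2.5, 7) contributes a regular 8-gon of circumradius 5.5 (area = (8/2)·5.500²·sin(360°/8) = 85.56 mm²); After the difference (first − rest): starting from the r=2 cylinder (11.31 mm²), the r=8 cylinder at (11, 12.5) misses the remaining region (no effect); the 25×26.5 cube at (10, -4) misses the remaining region (no effect); the r=5.5 cylinder at (-2.5, 7) misses the remaining region (no effect) — area = 11.31 mm². Checking containment: the cross-section at z = 7.68 is a subset of the cross-section at z = 5.16.

entirely on top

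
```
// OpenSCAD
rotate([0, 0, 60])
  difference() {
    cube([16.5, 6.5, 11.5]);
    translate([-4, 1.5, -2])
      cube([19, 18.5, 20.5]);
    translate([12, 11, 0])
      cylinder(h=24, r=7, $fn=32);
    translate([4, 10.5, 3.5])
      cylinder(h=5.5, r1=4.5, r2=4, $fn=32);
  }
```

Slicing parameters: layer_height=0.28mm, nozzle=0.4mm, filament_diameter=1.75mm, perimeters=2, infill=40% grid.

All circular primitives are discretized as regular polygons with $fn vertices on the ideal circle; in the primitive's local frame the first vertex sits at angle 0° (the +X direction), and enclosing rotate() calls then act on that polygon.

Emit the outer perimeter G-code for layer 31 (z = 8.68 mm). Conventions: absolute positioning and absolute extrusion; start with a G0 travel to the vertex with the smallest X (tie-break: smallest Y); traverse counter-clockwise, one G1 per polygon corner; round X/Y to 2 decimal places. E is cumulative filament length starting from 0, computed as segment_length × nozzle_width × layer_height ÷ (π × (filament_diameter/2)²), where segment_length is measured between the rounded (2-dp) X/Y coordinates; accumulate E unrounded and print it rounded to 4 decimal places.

At z = 8.68 mm: the 16.5×6.5 cube contributes its full rectangle; the cube at (-4, 1.5) is present — its section is the full 19×18.5 rectangle; the cylinder at (12, 11): section is a regular 32-gon, circumradius r=7; the cone at (4, 10.5) contributes a regular 32-gon of circumradius 4.029 (interpolated between r1=4.5 and r2=4 at t=0.942); Subtracting the remaining from the first: starting from the 16.5×6.5 cube, the 19×18.5 cube at (-4, 1.5) partially overlaps it — only the 75.00 mm² overlap (of its 351.50 mm²) is removed, clipping the outline; the r=7 cylinder at (12, 11) partially overlaps it — only the 2.04 mm² overlap (of its 152.95 mm²) is removed, clipping the outline; the cone at (4, 10.5) misses the remaining region (no effect) — 1 connected region; (rotated 60° about Z; rotation is an isometry so areas/perimeters/island counts are preserved). The outline is a single polygon with 7 vertices. Extrusion per mm of travel: 0.4 × 0.28 / (π × 0.875²) = 0.046564. Accumulating E over each segment gives final E = 2.0340.

G0 X-1.30 Y0.75 Z8.68
G1 X0.00 Y0.00 E0.0699
G1 X8.25 Y14.29 E0.8382
G1 X3.33 Y17.13 E1.1027
G1 X3.46 Y16.35 E1.1396
G1 X3.43 Y15.34 E1.1866
G1 X6.20 Y13.74 E1.3356
G1 X-1.30 Y0.75 E2.0340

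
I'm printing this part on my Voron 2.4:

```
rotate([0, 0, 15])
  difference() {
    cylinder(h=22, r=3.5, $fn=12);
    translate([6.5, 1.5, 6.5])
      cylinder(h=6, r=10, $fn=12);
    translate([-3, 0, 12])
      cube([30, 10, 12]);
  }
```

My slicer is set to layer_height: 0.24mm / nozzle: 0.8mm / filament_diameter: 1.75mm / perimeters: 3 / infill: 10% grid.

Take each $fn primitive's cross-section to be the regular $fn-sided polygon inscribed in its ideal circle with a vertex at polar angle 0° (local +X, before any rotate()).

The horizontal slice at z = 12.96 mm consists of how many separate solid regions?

1

At z = 12.96 mm: the cylinder: section is a regular 12-gon, circumradius r=3.5; the cylinder at (6.5, 1.5) is absent (z outside [6.5, 12.5]); the cube at (-3, 0) (footprint 30×10) is included at this height; Taking the first minus the rest: starting from the r=3.5 cylinder, the 30×10 cube at (-3, 0) partially overlaps it — only the 17.91 mm² overlap (of its 300.00 mm²) is removed, clipping the outline — 1 connected region; (rotated 15° about Z; rotation is an isometry so areas/perimeters/island counts are preserved). The result has 1 disconnected region.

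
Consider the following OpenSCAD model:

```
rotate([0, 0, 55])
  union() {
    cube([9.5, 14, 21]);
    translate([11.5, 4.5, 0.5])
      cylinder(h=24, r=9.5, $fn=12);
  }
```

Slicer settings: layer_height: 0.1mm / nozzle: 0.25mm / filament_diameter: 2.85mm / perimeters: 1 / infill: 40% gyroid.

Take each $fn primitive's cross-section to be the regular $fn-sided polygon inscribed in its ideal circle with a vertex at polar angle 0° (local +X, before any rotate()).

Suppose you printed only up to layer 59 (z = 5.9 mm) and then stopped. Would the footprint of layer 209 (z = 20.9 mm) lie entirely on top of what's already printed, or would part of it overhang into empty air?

Compare the two slices. At z = 5.9: the cube is present — its section is the full 9.5×14 rectangle (area 133.00 mm²); the r=9.5 cylinder at (11.5, 4.5) gives a regular 12-gon of circumradius 9.5 (constant along its height) (area = (12/2)·9.500²·sin(360°/12) = 270.75 mm²); Taking the union: the regions partially overlap — summed areas 403.75 mm² minus the doubly-counted overlap 80.26 mm² gives 323.49 mm² — area = 323.49 mm²; (whole slice rotated 55° about Z — lengths, areas and connectivity unchanged). At z = 20.9: the cube is present — its section is the full 9.5×14 rectangle (area 133.00 mm²); the cylinder at (11.5, 4.5): section is a regular 12-gon, circumradius r=9.5 (area = (12/2)·9.500²·sin(360°/12) = 270.75 mm²); Combining (union): the regions partially overlap — summed areas 403.75 mm² minus the doubly-counted overlap 80.26 mm² gives 323.49 mm² — area = 323.49 mm²; (whole slice rotated 55° about Z — lengths, areas and connectivity unchanged). Checking containment: the cross-section at z = 20.9 is a subset of the cross-section at z = 5.9.

entirely on top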